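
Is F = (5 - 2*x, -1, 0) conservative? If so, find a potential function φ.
Yes, F is conservative. φ = -x**2 + 5*x - y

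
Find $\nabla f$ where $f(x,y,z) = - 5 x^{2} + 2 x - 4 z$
(2 - 10*x, 0, -4)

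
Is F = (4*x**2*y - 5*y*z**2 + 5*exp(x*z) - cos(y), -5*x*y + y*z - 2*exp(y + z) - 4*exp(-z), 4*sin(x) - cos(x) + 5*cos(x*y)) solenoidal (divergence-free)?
No, ∇·F = 8*x*y - 5*x + 5*z*exp(x*z) + z - 2*exp(y + z)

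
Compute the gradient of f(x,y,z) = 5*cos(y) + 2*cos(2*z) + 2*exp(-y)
(0, -5*sin(y) - 2*exp(-y), -4*sin(2*z))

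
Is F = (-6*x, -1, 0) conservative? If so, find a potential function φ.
Yes, F is conservative. φ = -3*x**2 - y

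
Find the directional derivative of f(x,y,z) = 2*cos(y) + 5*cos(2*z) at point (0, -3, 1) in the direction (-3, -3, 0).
-sqrt(2)*sin(3)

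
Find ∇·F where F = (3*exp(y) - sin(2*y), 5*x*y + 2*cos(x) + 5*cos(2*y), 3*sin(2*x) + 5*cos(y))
5*x - 10*sin(2*y)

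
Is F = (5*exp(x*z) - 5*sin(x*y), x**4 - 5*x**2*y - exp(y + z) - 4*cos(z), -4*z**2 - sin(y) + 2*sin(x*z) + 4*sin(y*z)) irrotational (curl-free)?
No, ∇×F = (4*z*cos(y*z) + exp(y + z) - 4*sin(z) - cos(y), 5*x*exp(x*z) - 2*z*cos(x*z), x*(4*x**2 - 10*y + 5*cos(x*y)))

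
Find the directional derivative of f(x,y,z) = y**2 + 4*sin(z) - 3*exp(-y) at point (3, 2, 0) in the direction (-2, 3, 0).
3*sqrt(13)*(3 + 4*exp(2))*exp(-2)/13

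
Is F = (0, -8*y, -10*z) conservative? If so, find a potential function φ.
Yes, F is conservative. φ = -4*y**2 - 5*z**2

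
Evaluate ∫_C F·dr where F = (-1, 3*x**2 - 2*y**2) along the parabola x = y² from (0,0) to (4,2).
148/15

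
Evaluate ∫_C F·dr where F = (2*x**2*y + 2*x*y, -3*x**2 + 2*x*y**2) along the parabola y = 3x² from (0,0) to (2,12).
68784/35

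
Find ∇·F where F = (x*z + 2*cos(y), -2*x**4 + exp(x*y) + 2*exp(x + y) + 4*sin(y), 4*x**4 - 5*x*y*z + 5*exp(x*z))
-5*x*y + x*exp(x*y) + 5*x*exp(x*z) + z + 2*exp(x + y) + 4*cos(y)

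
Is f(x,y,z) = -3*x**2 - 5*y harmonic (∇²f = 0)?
No, ∇²f = -6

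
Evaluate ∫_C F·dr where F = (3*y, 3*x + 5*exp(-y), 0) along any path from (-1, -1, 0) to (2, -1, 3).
-9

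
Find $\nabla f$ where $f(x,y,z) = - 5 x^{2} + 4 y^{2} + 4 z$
(-10*x, 8*y, 4)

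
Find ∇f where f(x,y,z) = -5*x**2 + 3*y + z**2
(-10*x, 3, 2*z)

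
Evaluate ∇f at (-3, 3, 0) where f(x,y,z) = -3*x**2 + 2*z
(18, 0, 2)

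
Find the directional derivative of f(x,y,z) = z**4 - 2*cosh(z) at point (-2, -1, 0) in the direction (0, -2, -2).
0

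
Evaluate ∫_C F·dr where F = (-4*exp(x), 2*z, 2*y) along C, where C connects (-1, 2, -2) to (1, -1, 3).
2 - 8*sinh(1)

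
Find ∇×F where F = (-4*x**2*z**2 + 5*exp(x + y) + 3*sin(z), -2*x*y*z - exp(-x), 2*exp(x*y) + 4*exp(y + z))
(2*x*y + 2*x*exp(x*y) + 4*exp(y + z), -8*x**2*z - 2*y*exp(x*y) + 3*cos(z), -2*y*z - 5*exp(x + y) + exp(-x))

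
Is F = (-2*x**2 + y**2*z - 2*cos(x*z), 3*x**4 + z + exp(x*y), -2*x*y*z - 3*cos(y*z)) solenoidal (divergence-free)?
No, ∇·F = -2*x*y + x*exp(x*y) - 4*x + 3*y*sin(y*z) + 2*z*sin(x*z)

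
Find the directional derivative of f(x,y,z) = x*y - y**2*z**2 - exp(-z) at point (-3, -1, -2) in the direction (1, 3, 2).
sqrt(14)*(exp(2) + 11)/7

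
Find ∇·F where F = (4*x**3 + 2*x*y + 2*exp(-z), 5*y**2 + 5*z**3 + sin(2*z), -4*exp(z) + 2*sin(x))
12*x**2 + 12*y - 4*exp(z)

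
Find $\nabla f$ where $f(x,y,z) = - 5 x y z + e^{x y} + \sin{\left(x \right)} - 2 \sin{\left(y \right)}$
(-5*y*z + y*exp(x*y) + cos(x), -5*x*z + x*exp(x*y) - 2*cos(y), -5*x*y)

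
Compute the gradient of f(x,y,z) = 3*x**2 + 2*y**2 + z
(6*x, 4*y, 1)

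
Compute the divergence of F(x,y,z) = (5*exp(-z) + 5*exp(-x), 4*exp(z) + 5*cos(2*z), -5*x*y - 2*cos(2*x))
-5*exp(-x)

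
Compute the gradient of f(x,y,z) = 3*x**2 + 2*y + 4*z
(6*x, 2, 4)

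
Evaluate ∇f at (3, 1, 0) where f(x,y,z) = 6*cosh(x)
(6*sinh(3), 0, 0)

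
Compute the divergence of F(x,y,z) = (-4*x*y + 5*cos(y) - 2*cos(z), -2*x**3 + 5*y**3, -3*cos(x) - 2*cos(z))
15*y**2 - 4*y + 2*sin(z)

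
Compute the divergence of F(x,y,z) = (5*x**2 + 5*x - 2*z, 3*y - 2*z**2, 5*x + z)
10*x + 9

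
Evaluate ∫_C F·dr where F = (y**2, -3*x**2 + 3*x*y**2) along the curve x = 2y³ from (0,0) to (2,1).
17/35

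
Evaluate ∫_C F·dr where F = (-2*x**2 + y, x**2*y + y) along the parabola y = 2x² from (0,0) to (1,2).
10/3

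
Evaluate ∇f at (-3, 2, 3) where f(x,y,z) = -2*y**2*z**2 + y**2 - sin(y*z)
(0, -68 - 3*cos(6), -48 - 2*cos(6))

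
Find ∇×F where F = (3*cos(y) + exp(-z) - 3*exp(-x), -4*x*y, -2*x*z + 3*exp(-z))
(0, 2*z - exp(-z), -4*y + 3*sin(y))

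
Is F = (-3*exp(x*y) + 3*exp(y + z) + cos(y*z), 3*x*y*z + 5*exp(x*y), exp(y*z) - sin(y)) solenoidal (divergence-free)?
No, ∇·F = 3*x*z + 5*x*exp(x*y) - 3*y*exp(x*y) + y*exp(y*z)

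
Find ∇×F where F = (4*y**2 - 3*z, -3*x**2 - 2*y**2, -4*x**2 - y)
(-1, 8*x - 3, -6*x - 8*y)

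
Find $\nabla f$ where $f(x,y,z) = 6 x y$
(6*y, 6*x, 0)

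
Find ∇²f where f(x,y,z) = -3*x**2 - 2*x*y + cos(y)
-cos(y) - 6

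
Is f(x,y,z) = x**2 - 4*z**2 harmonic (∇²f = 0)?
No, ∇²f = -6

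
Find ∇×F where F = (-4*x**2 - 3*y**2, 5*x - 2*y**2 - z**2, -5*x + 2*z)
(2*z, 5, 6*y + 5)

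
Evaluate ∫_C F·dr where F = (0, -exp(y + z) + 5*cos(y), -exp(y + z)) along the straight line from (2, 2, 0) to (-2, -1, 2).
-5*sin(2) - 5*sin(1) - E + exp(2)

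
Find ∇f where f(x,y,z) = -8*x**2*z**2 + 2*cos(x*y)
(-16*x*z**2 - 2*y*sin(x*y), -2*x*sin(x*y), -16*x**2*z)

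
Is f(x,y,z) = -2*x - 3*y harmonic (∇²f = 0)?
Yes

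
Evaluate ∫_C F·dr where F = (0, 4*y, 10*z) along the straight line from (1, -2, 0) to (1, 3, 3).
55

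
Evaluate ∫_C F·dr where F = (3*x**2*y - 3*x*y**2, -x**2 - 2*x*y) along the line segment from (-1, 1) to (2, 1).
9/2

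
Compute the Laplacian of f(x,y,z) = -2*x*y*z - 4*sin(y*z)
4*(y**2 + z**2)*sin(y*z)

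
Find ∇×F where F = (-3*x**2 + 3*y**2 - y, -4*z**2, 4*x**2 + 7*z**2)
(8*z, -8*x, 1 - 6*y)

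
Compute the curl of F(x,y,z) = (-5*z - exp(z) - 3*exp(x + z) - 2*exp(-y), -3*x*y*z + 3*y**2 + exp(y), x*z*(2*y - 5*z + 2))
(x*(3*y + 2*z), -z*(2*y - 5*z + 2) - exp(z) - 3*exp(x + z) - 5, -3*y*z - 2*exp(-y))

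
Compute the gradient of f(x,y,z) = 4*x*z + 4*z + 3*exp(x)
(4*z + 3*exp(x), 0, 4*x + 4)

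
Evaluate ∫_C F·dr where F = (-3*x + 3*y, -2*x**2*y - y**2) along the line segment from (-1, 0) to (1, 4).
-44/3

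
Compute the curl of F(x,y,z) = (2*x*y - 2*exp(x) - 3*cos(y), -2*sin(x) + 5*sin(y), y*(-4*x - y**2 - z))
(-4*x - 3*y**2 - z, 4*y, -2*x - 3*sin(y) - 2*cos(x))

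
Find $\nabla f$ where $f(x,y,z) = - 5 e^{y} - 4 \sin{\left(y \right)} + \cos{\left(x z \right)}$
(-z*sin(x*z), -5*exp(y) - 4*cos(y), -x*sin(x*z))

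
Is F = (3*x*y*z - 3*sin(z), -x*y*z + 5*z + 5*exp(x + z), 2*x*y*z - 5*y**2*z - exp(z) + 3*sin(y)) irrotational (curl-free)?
No, ∇×F = (x*y + 2*x*z - 10*y*z - 5*exp(x + z) + 3*cos(y) - 5, 3*x*y - 2*y*z - 3*cos(z), -3*x*z - y*z + 5*exp(x + z))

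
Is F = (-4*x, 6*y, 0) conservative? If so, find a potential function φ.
Yes, F is conservative. φ = -2*x**2 + 3*y**2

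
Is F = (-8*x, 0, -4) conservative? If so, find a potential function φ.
Yes, F is conservative. φ = -4*x**2 - 4*z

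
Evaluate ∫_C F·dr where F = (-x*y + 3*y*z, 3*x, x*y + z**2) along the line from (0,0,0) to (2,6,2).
134/3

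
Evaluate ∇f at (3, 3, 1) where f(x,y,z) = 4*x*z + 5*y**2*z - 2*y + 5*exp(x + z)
(4 + 5*exp(4), 28, 57 + 5*exp(4))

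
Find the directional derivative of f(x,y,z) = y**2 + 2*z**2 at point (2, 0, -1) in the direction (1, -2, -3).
6*sqrt(14)/7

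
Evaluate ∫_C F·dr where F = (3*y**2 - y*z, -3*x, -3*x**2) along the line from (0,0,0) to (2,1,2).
-31/3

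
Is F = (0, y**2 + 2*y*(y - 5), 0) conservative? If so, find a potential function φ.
Yes, F is conservative. φ = y**2*(y - 5)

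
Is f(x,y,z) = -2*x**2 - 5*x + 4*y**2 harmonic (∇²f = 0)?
No, ∇²f = 4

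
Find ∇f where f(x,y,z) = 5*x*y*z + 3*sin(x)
(5*y*z + 3*cos(x), 5*x*z, 5*x*y)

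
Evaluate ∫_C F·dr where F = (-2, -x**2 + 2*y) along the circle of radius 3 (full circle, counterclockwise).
0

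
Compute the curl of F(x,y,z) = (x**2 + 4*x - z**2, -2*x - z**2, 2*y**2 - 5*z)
(4*y + 2*z, -2*z, -2)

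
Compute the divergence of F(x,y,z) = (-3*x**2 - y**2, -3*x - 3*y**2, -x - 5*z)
-6*x - 6*y - 5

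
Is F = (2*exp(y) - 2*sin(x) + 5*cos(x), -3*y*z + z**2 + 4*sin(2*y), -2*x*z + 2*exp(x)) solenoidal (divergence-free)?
No, ∇·F = -2*x - 3*z - 5*sin(x) - 2*cos(x) + 8*cos(2*y)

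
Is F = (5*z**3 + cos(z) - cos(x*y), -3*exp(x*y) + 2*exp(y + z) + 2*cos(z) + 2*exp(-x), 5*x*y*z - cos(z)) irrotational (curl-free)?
No, ∇×F = (5*x*z - 2*exp(y + z) + 2*sin(z), -5*y*z + 15*z**2 - sin(z), -x*sin(x*y) - 3*y*exp(x*y) - 2*exp(-x))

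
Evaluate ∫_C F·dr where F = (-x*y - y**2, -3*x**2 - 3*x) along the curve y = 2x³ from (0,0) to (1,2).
-127/14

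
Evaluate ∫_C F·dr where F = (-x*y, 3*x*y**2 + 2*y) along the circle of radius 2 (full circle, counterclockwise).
12*pi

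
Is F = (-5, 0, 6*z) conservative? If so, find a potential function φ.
Yes, F is conservative. φ = -5*x + 3*z**2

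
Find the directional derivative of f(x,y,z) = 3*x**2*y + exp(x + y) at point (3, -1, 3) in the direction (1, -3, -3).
sqrt(19)*(-99 - 2*exp(2))/19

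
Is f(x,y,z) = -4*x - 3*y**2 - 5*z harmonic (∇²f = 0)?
No, ∇²f = -6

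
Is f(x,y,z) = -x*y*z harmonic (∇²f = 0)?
Yes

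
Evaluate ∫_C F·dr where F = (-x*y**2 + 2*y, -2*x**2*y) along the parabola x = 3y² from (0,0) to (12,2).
-352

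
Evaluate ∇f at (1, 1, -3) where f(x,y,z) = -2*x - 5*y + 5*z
(-2, -5, 5)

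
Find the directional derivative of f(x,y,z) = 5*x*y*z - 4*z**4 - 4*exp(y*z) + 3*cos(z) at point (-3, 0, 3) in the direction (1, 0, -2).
6*sqrt(5)*(sin(3) + 144)/5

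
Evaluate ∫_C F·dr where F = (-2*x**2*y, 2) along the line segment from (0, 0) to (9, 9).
-6525/2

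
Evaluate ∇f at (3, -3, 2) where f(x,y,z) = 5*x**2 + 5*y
(30, 5, 0)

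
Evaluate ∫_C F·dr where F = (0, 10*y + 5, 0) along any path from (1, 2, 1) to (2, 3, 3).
30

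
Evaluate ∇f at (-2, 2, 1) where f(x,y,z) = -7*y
(0, -7, 0)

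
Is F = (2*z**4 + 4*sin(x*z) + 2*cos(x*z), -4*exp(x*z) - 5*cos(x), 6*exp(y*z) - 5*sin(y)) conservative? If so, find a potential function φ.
No, ∇×F = (4*x*exp(x*z) + 6*z*exp(y*z) - 5*cos(y), -2*x*sin(x*z) + 4*x*cos(x*z) + 8*z**3, -4*z*exp(x*z) + 5*sin(x)) ≠ 0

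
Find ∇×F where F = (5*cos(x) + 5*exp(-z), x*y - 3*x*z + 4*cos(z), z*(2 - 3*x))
(3*x + 4*sin(z), 3*z - 5*exp(-z), y - 3*z)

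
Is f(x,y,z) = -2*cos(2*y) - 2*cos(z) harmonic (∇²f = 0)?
No, ∇²f = 8*cos(2*y) + 2*cos(z)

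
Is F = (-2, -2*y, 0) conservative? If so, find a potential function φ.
Yes, F is conservative. φ = -2*x - y**2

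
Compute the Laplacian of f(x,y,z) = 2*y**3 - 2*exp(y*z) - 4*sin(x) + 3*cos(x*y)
-3*x**2*cos(x*y) - 2*y**2*exp(y*z) - 3*y**2*cos(x*y) + 12*y - 2*z**2*exp(y*z) + 4*sin(x)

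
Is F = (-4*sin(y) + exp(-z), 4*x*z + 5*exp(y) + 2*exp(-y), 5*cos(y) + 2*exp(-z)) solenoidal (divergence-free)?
No, ∇·F = 5*exp(y) - 2*exp(-z) - 2*exp(-y)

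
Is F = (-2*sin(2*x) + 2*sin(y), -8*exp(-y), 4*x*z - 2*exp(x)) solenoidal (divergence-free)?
No, ∇·F = 4*x - 4*cos(2*x) + 8*exp(-y)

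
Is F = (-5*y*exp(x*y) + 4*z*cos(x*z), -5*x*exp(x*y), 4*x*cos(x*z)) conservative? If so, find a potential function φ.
Yes, F is conservative. φ = -5*exp(x*y) + 4*sin(x*z)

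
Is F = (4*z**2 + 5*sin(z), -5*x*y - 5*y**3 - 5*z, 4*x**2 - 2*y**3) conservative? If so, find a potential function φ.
No, ∇×F = (5 - 6*y**2, -8*x + 8*z + 5*cos(z), -5*y) ≠ 0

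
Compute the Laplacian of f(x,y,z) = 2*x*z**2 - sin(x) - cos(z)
4*x + sin(x) + cos(z)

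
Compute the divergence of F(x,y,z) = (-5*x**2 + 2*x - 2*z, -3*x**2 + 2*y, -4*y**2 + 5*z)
9 - 10*x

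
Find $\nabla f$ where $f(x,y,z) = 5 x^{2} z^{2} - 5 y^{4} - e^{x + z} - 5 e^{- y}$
(10*x*z**2 - exp(x + z), -20*y**3 + 5*exp(-y), 10*x**2*z - exp(x + z))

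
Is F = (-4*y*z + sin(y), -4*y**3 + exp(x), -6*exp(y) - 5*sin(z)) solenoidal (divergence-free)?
No, ∇·F = -12*y**2 - 5*cos(z)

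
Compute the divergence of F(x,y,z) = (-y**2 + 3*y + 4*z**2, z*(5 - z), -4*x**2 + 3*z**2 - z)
6*z - 1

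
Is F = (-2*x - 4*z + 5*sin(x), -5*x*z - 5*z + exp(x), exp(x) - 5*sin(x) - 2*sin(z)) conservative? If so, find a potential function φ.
No, ∇×F = (5*x + 5, -exp(x) + 5*cos(x) - 4, -5*z + exp(x)) ≠ 0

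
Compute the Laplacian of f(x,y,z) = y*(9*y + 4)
18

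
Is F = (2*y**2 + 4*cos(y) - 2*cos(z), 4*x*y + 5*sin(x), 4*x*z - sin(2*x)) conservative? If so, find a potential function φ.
No, ∇×F = (0, -4*z + 2*sin(z) + 2*cos(2*x), 4*sin(y) + 5*cos(x)) ≠ 0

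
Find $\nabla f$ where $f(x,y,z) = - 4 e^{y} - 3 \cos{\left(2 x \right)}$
(6*sin(2*x), -4*exp(y), 0)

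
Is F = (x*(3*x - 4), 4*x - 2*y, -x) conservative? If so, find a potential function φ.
No, ∇×F = (0, 1, 4) ≠ 0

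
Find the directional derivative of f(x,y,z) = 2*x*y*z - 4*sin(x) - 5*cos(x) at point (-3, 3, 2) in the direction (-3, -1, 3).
3*sqrt(19)*(-26 + 4*cos(3) + 5*sin(3))/19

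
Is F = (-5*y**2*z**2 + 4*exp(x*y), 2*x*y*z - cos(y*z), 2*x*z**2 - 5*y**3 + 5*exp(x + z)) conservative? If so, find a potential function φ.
No, ∇×F = (-y*(2*x + 15*y + sin(y*z)), -10*y**2*z - 2*z**2 - 5*exp(x + z), -4*x*exp(x*y) + 10*y*z**2 + 2*y*z) ≠ 0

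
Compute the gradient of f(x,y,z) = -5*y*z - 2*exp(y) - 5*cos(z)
(0, -5*z - 2*exp(y), -5*y + 5*sin(z))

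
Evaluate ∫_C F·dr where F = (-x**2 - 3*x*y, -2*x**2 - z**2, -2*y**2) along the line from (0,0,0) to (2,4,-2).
-40/3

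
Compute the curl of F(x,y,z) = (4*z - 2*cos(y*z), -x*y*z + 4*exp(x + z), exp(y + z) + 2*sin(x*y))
(x*y + 2*x*cos(x*y) - 4*exp(x + z) + exp(y + z), 2*y*sin(y*z) - 2*y*cos(x*y) + 4, -y*z - 2*z*sin(y*z) + 4*exp(x + z))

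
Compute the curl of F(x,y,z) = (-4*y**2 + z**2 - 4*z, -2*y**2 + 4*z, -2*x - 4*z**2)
(-4, 2*z - 2, 8*y)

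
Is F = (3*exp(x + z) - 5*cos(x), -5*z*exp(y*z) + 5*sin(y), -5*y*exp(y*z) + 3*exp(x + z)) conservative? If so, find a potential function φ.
Yes, F is conservative. φ = -5*exp(y*z) + 3*exp(x + z) - 5*sin(x) - 5*cos(y)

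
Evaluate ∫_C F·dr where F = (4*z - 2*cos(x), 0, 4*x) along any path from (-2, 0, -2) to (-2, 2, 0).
-16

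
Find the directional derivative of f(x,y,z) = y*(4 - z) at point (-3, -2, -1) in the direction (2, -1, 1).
-sqrt(6)/2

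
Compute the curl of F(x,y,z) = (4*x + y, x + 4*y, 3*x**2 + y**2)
(2*y, -6*x, 0)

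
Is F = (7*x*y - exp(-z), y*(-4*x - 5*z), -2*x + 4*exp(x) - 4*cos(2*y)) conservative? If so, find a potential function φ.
No, ∇×F = (5*y + 8*sin(2*y), -4*exp(x) + 2 + exp(-z), -7*x - 4*y) ≠ 0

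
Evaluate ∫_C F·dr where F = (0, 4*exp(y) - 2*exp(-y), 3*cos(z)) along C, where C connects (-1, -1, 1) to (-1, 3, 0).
-2*E - 3*sin(1) - 4*exp(-1) + 2*exp(-3) + 4*exp(3)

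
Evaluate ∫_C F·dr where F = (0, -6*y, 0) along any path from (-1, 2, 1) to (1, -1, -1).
9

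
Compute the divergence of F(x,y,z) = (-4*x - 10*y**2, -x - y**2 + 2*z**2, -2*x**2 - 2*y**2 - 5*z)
-2*y - 9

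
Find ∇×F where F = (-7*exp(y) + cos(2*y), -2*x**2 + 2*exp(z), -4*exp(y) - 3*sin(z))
(-4*exp(y) - 2*exp(z), 0, -4*x + 7*exp(y) + 2*sin(2*y))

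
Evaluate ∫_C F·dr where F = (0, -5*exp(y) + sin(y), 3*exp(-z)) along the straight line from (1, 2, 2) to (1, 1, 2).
-5*E - cos(1) + cos(2) + 5*exp(2)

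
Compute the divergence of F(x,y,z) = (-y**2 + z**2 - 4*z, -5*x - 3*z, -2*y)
0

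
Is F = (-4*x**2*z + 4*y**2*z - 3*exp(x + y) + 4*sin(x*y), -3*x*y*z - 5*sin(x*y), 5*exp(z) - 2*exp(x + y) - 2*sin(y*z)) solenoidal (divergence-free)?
No, ∇·F = -11*x*z - 5*x*cos(x*y) + 4*y*cos(x*y) - 2*y*cos(y*z) + 5*exp(z) - 3*exp(x + y)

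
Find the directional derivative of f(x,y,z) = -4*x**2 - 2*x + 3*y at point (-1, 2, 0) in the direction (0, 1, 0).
3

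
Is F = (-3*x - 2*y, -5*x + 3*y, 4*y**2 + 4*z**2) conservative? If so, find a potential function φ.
No, ∇×F = (8*y, 0, -3) ≠ 0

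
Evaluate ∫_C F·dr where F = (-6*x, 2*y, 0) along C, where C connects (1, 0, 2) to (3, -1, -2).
-23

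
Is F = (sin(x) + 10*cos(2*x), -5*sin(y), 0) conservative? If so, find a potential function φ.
Yes, F is conservative. φ = 5*sin(2*x) - cos(x) + 5*cos(y)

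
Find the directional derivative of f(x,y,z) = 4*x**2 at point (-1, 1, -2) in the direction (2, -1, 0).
-16*sqrt(5)/5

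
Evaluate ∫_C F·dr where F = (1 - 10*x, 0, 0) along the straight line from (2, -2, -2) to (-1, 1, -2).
12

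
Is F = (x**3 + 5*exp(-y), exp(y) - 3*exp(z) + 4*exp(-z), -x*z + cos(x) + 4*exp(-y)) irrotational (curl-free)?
No, ∇×F = (3*exp(z) + 4*exp(-z) - 4*exp(-y), z + sin(x), 5*exp(-y))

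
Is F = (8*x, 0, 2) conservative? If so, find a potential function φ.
Yes, F is conservative. φ = 4*x**2 + 2*z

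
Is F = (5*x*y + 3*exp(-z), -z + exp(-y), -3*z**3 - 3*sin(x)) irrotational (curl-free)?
No, ∇×F = (1, 3*cos(x) - 3*exp(-z), -5*x)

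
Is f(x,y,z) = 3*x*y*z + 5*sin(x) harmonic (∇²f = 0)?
No, ∇²f = -5*sin(x)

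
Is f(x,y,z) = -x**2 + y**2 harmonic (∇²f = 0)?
Yes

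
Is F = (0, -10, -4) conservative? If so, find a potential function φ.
Yes, F is conservative. φ = -10*y - 4*z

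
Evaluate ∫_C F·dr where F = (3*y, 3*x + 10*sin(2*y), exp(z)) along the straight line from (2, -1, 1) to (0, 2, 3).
-E + 5*cos(2) - 5*cos(4) + 6 + exp(3)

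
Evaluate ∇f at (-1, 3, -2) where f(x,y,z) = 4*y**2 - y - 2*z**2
(0, 23, 8)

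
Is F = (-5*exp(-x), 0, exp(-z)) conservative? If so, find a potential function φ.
Yes, F is conservative. φ = -exp(-z) + 5*exp(-x)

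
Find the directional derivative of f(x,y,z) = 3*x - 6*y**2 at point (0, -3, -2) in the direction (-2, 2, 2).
11*sqrt(3)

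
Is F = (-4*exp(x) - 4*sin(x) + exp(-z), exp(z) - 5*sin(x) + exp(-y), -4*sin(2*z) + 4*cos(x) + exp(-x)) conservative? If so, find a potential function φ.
No, ∇×F = (-exp(z), 4*sin(x) - exp(-z) + exp(-x), -5*cos(x)) ≠ 0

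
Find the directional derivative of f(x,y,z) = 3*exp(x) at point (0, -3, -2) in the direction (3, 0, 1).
9*sqrt(10)/10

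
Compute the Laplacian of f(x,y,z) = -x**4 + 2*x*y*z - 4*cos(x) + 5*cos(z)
-12*x**2 + 4*cos(x) - 5*cos(z)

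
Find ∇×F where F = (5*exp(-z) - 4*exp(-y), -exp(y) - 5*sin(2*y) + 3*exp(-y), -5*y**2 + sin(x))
(-10*y, -cos(x) - 5*exp(-z), -4*exp(-y))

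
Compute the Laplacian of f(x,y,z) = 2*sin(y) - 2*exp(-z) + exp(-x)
-2*sin(y) - 2*exp(-z) + exp(-x)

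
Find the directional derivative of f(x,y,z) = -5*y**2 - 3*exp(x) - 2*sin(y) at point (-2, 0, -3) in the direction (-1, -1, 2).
sqrt(6)*(3 + 2*exp(2))*exp(-2)/6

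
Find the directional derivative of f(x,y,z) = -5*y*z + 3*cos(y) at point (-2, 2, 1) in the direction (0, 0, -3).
10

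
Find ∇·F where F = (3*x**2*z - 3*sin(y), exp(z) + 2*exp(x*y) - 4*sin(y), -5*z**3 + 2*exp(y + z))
6*x*z + 2*x*exp(x*y) - 15*z**2 + 2*exp(y + z) - 4*cos(y)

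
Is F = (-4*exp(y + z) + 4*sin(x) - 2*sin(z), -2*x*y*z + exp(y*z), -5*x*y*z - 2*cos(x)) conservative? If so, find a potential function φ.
No, ∇×F = (2*x*y - 5*x*z - y*exp(y*z), 5*y*z - 4*exp(y + z) - 2*sin(x) - 2*cos(z), -2*y*z + 4*exp(y + z)) ≠ 0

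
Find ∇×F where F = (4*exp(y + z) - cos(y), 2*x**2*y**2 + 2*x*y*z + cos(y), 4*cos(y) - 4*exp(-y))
(-2*x*y - 4*sin(y) + 4*exp(-y), 4*exp(y + z), 4*x*y**2 + 2*y*z - 4*exp(y + z) - sin(y))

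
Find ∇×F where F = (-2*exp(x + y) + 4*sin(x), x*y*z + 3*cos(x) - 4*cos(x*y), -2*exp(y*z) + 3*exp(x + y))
(-x*y - 2*z*exp(y*z) + 3*exp(x + y), -3*exp(x + y), y*z + 4*y*sin(x*y) + 2*exp(x + y) - 3*sin(x))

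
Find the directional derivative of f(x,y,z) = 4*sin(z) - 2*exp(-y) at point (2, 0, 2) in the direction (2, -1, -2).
-2/3 - 8*cos(2)/3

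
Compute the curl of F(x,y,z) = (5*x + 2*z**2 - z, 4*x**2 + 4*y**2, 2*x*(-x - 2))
(0, 4*x + 4*z + 3, 8*x)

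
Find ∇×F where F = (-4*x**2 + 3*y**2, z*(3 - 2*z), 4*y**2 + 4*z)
(8*y + 4*z - 3, 0, -6*y)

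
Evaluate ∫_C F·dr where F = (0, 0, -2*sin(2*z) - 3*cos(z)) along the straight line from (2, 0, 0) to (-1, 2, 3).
-1 - 3*sin(3) + cos(6)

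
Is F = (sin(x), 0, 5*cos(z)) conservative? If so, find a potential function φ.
Yes, F is conservative. φ = 5*sin(z) - cos(x)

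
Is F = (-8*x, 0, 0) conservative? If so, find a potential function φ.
Yes, F is conservative. φ = -4*x**2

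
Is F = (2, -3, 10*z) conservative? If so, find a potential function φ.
Yes, F is conservative. φ = 2*x - 3*y + 5*z**2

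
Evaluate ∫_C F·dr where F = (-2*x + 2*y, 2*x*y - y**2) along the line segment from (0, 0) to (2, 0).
-4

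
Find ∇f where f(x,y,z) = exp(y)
(0, exp(y), 0)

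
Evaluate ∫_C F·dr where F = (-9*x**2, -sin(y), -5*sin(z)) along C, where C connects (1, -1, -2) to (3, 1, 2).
-78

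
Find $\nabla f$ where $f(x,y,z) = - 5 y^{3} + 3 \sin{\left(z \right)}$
(0, -15*y**2, 3*cos(z))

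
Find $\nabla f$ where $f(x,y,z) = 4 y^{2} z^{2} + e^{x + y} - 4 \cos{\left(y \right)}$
(exp(x + y), 8*y*z**2 + exp(x + y) + 4*sin(y), 8*y**2*z)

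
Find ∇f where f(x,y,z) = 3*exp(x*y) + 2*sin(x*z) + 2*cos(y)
(3*y*exp(x*y) + 2*z*cos(x*z), 3*x*exp(x*y) - 2*sin(y), 2*x*cos(x*z))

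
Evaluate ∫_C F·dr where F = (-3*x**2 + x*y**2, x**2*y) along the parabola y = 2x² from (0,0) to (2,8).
120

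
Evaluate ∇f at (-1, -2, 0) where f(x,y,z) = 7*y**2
(0, -28, 0)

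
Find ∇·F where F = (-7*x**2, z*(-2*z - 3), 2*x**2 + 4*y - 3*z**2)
-14*x - 6*z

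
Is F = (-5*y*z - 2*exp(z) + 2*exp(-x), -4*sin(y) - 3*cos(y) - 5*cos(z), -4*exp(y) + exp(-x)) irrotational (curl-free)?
No, ∇×F = (-4*exp(y) - 5*sin(z), -5*y - 2*exp(z) + exp(-x), 5*z)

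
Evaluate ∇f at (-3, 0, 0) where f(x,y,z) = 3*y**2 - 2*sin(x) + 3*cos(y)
(-2*cos(3), 0, 0)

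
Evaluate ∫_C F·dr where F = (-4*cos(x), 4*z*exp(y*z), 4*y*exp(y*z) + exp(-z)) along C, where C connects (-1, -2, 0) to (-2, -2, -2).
-exp(2) - 4*sin(1) - 3 + 4*sin(2) + 4*exp(4)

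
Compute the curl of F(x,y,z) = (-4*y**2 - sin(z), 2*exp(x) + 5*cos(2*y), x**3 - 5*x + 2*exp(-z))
(0, -3*x**2 - cos(z) + 5, 8*y + 2*exp(x))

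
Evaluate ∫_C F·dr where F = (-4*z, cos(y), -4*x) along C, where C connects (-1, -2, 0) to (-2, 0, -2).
-16 + sin(2)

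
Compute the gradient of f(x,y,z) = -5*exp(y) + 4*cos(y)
(0, -5*exp(y) - 4*sin(y), 0)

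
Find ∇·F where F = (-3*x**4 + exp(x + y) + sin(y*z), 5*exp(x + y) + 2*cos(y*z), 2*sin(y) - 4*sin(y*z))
-12*x**3 - 4*y*cos(y*z) - 2*z*sin(y*z) + 6*exp(x + y)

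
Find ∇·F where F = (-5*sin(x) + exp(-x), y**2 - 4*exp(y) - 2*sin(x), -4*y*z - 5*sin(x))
-2*y - 4*exp(y) - 5*cos(x) - exp(-x)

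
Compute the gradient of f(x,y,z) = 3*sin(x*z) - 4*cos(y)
(3*z*cos(x*z), 4*sin(y), 3*x*cos(x*z))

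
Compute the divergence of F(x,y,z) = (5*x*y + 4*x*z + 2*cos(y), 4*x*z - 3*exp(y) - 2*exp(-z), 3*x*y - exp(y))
5*y + 4*z - 3*exp(y)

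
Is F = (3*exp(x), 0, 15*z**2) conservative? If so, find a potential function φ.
Yes, F is conservative. φ = 5*z**3 + 3*exp(x)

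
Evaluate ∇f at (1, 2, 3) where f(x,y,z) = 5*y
(0, 5, 0)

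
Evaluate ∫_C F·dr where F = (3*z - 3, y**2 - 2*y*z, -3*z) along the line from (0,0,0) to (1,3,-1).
9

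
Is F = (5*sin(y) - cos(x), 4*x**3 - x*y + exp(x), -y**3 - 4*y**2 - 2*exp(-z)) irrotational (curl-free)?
No, ∇×F = (y*(-3*y - 8), 0, 12*x**2 - y + exp(x) - 5*cos(y))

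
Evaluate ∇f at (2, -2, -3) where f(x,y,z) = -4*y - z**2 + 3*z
(0, -4, 9)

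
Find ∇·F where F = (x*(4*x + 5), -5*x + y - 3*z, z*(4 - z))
8*x - 2*z + 10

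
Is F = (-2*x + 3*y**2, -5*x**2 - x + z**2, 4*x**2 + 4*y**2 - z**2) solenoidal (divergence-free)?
No, ∇·F = -2*z - 2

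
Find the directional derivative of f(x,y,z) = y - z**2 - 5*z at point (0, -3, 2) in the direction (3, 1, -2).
19*sqrt(14)/14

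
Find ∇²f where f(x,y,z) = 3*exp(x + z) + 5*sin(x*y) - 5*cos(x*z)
-5*x**2*sin(x*y) + 5*x**2*cos(x*z) - 5*y**2*sin(x*y) + 5*z**2*cos(x*z) + 6*exp(x + z)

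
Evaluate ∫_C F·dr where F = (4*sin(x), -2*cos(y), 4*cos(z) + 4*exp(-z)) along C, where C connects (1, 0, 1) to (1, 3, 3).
-4*sin(1) - 4*exp(-3) + 2*sin(3) + 4*exp(-1)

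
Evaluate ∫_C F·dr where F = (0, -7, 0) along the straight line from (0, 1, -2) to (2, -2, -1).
21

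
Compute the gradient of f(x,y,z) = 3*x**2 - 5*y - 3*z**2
(6*x, -5, -6*z)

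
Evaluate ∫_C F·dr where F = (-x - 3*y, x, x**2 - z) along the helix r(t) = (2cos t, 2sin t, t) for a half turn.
pi*(20 - pi)/2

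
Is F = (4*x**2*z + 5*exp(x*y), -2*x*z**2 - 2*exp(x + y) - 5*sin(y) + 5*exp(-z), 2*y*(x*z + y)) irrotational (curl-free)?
No, ∇×F = (6*x*z + 4*y + 5*exp(-z), 4*x**2 - 2*y*z, -5*x*exp(x*y) - 2*z**2 - 2*exp(x + y))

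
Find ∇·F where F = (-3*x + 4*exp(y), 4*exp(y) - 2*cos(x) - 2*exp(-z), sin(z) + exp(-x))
4*exp(y) + cos(z) - 3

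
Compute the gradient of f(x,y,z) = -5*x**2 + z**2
(-10*x, 0, 2*z)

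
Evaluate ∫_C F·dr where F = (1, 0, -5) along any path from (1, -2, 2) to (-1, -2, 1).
3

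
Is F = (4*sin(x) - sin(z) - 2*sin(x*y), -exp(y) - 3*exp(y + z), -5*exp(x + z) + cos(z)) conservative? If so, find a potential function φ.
No, ∇×F = (3*exp(y + z), 5*exp(x + z) - cos(z), 2*x*cos(x*y)) ≠ 0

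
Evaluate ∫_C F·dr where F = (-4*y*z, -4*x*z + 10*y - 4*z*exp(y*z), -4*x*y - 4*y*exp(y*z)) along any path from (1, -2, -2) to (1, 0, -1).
-8 + 4*exp(4)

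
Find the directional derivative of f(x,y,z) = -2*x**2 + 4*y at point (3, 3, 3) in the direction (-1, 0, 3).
6*sqrt(10)/5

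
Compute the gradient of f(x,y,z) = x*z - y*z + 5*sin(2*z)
(z, -z, x - y + 10*cos(2*z))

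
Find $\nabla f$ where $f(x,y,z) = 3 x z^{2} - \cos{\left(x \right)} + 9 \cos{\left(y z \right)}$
(3*z**2 + sin(x), -9*z*sin(y*z), 6*x*z - 9*y*sin(y*z))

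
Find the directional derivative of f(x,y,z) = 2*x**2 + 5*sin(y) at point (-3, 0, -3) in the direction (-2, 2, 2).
17*sqrt(3)/3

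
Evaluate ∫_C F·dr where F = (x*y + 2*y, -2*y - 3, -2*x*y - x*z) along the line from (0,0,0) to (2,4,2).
-28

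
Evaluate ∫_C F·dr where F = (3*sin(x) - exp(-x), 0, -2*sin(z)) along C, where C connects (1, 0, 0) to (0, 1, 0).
-2 - exp(-1) + 3*cos(1)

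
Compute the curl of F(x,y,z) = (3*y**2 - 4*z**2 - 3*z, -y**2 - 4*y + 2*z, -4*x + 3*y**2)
(6*y - 2, 1 - 8*z, -6*y)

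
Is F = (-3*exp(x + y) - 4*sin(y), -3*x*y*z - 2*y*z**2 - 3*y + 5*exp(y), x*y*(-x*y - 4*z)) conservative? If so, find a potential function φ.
No, ∇×F = (-2*x**2*y + 3*x*y - 4*x*z + 4*y*z, 2*y*(x*y + 2*z), -3*y*z + 3*exp(x + y) + 4*cos(y)) ≠ 0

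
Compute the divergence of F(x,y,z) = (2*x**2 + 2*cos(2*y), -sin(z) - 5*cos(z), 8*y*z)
4*x + 8*y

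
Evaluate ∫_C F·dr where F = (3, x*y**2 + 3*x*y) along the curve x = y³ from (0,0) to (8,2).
808/15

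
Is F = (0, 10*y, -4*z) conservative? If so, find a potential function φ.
Yes, F is conservative. φ = 5*y**2 - 2*z**2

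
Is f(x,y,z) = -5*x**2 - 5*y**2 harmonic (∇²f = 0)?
No, ∇²f = -20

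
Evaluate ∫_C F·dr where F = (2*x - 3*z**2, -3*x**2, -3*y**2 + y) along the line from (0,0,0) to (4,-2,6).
-126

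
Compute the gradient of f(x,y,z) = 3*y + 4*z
(0, 3, 4)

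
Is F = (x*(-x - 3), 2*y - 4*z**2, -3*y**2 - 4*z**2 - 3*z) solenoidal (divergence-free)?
No, ∇·F = -2*x - 8*z - 4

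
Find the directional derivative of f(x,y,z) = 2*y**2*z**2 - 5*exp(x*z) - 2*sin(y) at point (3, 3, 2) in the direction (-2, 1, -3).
sqrt(14)*(-168 - 2*cos(3) + 65*exp(6))/14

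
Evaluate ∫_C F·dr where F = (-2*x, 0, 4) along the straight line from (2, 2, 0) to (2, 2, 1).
4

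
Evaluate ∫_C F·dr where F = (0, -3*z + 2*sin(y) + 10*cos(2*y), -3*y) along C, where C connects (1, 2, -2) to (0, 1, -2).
-6 - 2*cos(1) + 2*cos(2) - 5*sin(4) + 5*sin(2)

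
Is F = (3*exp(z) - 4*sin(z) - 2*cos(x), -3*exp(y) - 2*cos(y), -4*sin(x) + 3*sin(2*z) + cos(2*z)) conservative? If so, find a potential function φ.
No, ∇×F = (0, 3*exp(z) + 4*cos(x) - 4*cos(z), 0) ≠ 0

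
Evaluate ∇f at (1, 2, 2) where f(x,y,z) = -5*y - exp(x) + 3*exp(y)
(-E, -5 + 3*exp(2), 0)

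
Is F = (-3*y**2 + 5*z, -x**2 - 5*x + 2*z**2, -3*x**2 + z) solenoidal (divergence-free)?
No, ∇·F = 1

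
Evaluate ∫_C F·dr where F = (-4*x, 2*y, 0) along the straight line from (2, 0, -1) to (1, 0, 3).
6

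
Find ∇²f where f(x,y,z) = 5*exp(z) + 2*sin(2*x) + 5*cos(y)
5*exp(z) - 8*sin(2*x) - 5*cos(y)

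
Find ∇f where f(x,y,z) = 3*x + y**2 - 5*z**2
(3, 2*y, -10*z)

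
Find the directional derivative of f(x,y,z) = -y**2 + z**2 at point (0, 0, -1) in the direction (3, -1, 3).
-6*sqrt(19)/19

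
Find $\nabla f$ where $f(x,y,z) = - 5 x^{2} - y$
(-10*x, -1, 0)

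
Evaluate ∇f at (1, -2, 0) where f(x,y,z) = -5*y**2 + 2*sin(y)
(0, 2*cos(2) + 20, 0)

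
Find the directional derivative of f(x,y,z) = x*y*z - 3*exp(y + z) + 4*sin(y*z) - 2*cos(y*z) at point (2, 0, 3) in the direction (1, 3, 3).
18*sqrt(19)*(3 - exp(3))/19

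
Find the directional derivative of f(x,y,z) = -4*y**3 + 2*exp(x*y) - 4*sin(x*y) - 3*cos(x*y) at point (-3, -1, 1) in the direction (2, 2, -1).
-16*exp(3)/3 + 32*cos(3)/3 - 8 - 8*sin(3)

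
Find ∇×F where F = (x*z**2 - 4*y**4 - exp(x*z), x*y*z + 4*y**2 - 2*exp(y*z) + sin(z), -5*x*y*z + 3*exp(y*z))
(-x*y - 5*x*z + 2*y*exp(y*z) + 3*z*exp(y*z) - cos(z), 2*x*z - x*exp(x*z) + 5*y*z, y*(16*y**2 + z))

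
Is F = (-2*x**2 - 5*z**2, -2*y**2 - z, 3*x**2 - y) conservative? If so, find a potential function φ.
No, ∇×F = (0, -6*x - 10*z, 0) ≠ 0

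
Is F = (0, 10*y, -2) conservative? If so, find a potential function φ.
Yes, F is conservative. φ = 5*y**2 - 2*z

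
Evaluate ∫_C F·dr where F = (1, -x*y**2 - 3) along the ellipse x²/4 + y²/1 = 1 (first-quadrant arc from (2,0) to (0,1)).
-5 - pi/8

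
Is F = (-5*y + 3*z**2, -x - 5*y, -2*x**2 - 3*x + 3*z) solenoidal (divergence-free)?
No, ∇·F = -2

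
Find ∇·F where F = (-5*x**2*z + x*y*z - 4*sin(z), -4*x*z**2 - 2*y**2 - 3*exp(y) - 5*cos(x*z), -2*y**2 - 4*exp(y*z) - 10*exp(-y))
-10*x*z + y*z - 4*y*exp(y*z) - 4*y - 3*exp(y)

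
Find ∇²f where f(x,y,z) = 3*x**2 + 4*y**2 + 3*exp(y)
3*exp(y) + 14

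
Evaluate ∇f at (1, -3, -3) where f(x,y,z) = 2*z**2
(0, 0, -12)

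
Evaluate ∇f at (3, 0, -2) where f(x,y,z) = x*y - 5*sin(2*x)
(-10*cos(6), 3, 0)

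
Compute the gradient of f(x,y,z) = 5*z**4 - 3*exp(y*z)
(0, -3*z*exp(y*z), -3*y*exp(y*z) + 20*z**3)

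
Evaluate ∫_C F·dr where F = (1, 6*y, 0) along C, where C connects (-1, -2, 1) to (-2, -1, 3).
-10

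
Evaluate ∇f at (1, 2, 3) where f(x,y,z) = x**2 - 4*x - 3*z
(-2, 0, -3)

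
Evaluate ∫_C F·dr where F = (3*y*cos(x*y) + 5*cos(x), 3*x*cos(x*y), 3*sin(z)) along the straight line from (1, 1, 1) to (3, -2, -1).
-8*sin(1) + 5*sin(3) - 3*sin(6)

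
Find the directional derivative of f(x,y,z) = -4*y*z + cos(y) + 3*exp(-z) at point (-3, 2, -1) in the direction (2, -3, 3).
3*sqrt(22)*(-12 - 3*E + sin(2))/22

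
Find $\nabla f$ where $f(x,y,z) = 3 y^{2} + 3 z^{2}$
(0, 6*y, 6*z)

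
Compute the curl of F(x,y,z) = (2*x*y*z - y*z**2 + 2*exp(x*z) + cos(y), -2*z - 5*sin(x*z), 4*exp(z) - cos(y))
(5*x*cos(x*z) + sin(y) + 2, 2*x*y + 2*x*exp(x*z) - 2*y*z, -2*x*z + z**2 - 5*z*cos(x*z) + sin(y))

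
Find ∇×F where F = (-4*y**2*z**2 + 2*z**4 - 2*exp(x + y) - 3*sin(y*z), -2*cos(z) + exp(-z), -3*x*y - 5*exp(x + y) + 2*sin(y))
(-3*x - 5*exp(x + y) - 2*sin(z) + 2*cos(y) + exp(-z), -8*y**2*z - 3*y*cos(y*z) + 3*y + 8*z**3 + 5*exp(x + y), 8*y*z**2 + 3*z*cos(y*z) + 2*exp(x + y))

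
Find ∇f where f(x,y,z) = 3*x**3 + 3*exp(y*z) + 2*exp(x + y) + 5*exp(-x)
(9*x**2 + 2*exp(x + y) - 5*exp(-x), 3*z*exp(y*z) + 2*exp(x + y), 3*y*exp(y*z))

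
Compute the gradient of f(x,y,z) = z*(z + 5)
(0, 0, 2*z + 5)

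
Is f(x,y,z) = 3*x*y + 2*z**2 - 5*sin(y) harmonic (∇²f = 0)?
No, ∇²f = 5*sin(y) + 4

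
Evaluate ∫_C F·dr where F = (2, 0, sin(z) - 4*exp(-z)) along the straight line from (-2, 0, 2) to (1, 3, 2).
6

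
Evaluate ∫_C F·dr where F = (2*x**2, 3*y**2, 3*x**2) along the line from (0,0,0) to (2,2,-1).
28/3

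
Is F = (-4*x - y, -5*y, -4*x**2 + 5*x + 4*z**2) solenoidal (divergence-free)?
No, ∇·F = 8*z - 9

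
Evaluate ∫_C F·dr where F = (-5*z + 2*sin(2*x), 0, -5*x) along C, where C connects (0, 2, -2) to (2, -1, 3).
-29 - cos(4)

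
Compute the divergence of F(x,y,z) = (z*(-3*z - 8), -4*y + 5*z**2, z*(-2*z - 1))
-4*z - 5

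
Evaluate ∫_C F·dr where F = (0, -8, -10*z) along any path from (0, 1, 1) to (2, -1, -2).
1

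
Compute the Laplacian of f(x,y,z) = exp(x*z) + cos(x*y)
x**2*exp(x*z) - x**2*cos(x*y) - y**2*cos(x*y) + z**2*exp(x*z)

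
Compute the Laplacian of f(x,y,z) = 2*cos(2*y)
-8*cos(2*y)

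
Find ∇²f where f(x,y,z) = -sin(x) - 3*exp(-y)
sin(x) - 3*exp(-y)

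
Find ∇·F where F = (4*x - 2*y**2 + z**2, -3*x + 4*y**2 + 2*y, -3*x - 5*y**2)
8*y + 6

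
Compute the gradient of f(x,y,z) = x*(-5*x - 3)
(-10*x - 3, 0, 0)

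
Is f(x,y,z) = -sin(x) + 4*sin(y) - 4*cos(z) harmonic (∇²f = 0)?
No, ∇²f = sin(x) - 4*sin(y) + 4*cos(z)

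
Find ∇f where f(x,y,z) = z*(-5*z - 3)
(0, 0, -10*z - 3)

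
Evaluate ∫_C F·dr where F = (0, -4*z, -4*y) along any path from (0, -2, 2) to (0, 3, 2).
-40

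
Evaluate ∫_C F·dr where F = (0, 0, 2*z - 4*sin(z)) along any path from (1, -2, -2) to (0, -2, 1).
-3 - 4*cos(2) + 4*cos(1)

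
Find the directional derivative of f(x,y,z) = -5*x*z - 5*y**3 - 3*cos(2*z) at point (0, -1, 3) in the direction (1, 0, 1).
sqrt(2)*(-15/2 + 3*sin(6))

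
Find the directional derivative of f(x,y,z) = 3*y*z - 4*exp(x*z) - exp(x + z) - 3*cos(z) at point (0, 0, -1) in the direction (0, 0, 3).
-3*sin(1) - exp(-1)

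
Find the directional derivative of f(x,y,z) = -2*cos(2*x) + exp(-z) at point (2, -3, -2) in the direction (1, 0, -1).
sqrt(2)*(4*sin(4) + exp(2))/2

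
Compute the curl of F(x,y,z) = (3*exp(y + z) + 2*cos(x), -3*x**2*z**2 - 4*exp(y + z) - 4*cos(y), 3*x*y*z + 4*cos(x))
(6*x**2*z + 3*x*z + 4*exp(y + z), -3*y*z + 3*exp(y + z) + 4*sin(x), -6*x*z**2 - 3*exp(y + z))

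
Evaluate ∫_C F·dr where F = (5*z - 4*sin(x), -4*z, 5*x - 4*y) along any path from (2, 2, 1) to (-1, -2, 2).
-4*cos(2) + 4*cos(1) + 4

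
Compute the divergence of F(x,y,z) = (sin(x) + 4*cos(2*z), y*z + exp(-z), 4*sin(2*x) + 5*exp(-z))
z + cos(x) - 5*exp(-z)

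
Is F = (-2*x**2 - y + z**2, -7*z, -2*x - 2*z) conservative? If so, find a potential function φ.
No, ∇×F = (7, 2*z + 2, 1) ≠ 0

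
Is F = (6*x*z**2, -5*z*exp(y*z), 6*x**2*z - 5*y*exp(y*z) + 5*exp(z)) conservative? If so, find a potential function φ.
Yes, F is conservative. φ = 3*x**2*z**2 + 5*exp(z) - 5*exp(y*z)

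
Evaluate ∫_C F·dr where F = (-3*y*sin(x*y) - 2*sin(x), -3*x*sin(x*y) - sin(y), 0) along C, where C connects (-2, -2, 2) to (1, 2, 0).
cos(2) + 2*cos(1) - 3*cos(4)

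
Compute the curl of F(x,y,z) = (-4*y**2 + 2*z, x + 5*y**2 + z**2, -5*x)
(-2*z, 7, 8*y + 1)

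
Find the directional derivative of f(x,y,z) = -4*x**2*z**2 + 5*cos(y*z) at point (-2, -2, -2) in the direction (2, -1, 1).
32*sqrt(6)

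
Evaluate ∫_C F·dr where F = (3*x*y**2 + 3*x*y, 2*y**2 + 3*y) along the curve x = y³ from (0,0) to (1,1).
769/168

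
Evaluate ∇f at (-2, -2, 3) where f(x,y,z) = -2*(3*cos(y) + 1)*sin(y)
(0, -2*cos(2) - 6*cos(4), 0)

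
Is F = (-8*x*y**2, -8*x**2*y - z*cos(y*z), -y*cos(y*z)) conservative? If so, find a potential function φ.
Yes, F is conservative. φ = -4*x**2*y**2 - sin(y*z)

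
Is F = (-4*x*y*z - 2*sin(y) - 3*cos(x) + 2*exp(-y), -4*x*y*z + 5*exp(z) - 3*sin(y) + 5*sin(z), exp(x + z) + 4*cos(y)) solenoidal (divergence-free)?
No, ∇·F = -4*x*z - 4*y*z + exp(x + z) + 3*sin(x) - 3*cos(y)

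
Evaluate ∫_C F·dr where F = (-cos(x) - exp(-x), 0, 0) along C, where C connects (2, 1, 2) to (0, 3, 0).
-exp(-2) + sin(2) + 1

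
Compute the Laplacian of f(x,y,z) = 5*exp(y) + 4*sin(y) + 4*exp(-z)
5*exp(y) - 4*sin(y) + 4*exp(-z)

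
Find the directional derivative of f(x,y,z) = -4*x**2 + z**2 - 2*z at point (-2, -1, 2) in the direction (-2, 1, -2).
-12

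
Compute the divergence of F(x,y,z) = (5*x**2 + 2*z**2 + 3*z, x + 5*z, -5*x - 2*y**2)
10*x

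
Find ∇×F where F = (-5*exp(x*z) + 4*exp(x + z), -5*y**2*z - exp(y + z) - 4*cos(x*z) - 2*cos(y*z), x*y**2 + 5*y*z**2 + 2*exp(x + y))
(2*x*y - 4*x*sin(x*z) + 5*y**2 - 2*y*sin(y*z) + 5*z**2 + 2*exp(x + y) + exp(y + z), -5*x*exp(x*z) - y**2 - 2*exp(x + y) + 4*exp(x + z), 4*z*sin(x*z))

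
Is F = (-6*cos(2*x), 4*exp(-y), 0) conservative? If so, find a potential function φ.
Yes, F is conservative. φ = -3*sin(2*x) - 4*exp(-y)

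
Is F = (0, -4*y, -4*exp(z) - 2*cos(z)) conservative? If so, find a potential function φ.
Yes, F is conservative. φ = -2*y**2 - 4*exp(z) - 2*sin(z)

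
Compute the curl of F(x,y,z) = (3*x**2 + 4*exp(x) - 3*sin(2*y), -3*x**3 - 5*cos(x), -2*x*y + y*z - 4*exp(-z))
(-2*x + z, 2*y, -9*x**2 + 5*sin(x) + 6*cos(2*y))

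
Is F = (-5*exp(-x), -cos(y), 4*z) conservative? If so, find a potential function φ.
Yes, F is conservative. φ = 2*z**2 - sin(y) + 5*exp(-x)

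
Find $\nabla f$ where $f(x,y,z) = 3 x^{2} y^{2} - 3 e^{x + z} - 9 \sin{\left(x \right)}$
(6*x*y**2 - 3*exp(x + z) - 9*cos(x), 6*x**2*y, -3*exp(x + z))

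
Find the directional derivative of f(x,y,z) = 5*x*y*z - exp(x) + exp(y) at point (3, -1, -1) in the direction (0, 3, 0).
-15 + exp(-1)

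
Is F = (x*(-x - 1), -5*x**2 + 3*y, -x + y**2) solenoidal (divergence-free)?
No, ∇·F = 2 - 2*x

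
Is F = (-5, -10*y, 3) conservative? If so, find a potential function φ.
Yes, F is conservative. φ = -5*x - 5*y**2 + 3*z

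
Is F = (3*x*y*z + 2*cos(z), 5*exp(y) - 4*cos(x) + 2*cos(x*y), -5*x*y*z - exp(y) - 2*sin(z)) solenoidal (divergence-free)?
No, ∇·F = -5*x*y - 2*x*sin(x*y) + 3*y*z + 5*exp(y) - 2*cos(z)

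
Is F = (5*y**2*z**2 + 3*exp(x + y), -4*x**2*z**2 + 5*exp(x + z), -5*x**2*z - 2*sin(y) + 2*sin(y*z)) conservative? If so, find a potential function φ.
No, ∇×F = (8*x**2*z + 2*z*cos(y*z) - 5*exp(x + z) - 2*cos(y), 10*z*(x + y**2), -8*x*z**2 - 10*y*z**2 - 3*exp(x + y) + 5*exp(x + z)) ≠ 0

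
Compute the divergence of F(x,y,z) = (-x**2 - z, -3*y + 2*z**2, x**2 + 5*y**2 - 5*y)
-2*x - 3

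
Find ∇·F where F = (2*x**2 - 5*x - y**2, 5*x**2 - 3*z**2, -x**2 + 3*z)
4*x - 2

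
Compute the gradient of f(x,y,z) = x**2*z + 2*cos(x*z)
(2*z*(x - sin(x*z)), 0, x*(x - 2*sin(x*z)))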